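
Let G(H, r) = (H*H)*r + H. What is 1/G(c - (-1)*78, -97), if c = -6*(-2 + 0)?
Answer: -1/785610 ≈ -1.2729e-6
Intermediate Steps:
c = 12 (c = -6*(-2) = 12)
G(H, r) = H + r*H**2 (G(H, r) = H**2*r + H = r*H**2 + H = H + r*H**2)
1/G(c - (-1)*78, -97) = 1/((12 - (-1)*78)*(1 + (12 - (-1)*78)*(-97))) = 1/((12 - 1*(-78))*(1 + (12 - 1*(-78))*(-97))) = 1/((12 + 78)*(1 + (12 + 78)*(-97))) = 1/(90*(1 + 90*(-97))) = 1/(90*(1 - 8730)) = 1/(90*(-8729)) = 1/(-785610) = -1/785610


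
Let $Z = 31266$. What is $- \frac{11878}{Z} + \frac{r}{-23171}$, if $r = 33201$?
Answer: $- \frac{38626106}{21307779} \approx -1.8128$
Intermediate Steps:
$- \frac{11878}{Z} + \frac{r}{-23171} = - \frac{11878}{31266} + \frac{33201}{-23171} = \left(-11878\right) \frac{1}{31266} + 33201 \left(- \frac{1}{23171}\right) = - \frac{5939}{15633} - \frac{1953}{1363} = - \frac{38626106}{21307779}$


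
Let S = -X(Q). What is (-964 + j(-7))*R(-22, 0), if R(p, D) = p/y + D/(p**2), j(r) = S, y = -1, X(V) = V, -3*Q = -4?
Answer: -63712/3 ≈ -21237.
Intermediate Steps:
Q = 4/3 (Q = -1/3*(-4) = 4/3 ≈ 1.3333)
S = -4/3 (S = -1*4/3 = -4/3 ≈ -1.3333)
j(r) = -4/3
R(p, D) = -p + D/p**2 (R(p, D) = p/(-1) + D/(p**2) = p*(-1) + D/p**2 = -p + D/p**2)
(-964 + j(-7))*R(-22, 0) = (-964 - 4/3)*(-1*(-22) + 0/(-22)**2) = -2896*(22 + 0*(1/484))/3 = -2896*(22 + 0)/3 = -2896/3*22 = -63712/3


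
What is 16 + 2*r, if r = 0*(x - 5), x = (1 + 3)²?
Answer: 16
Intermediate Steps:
x = 16 (x = 4² = 16)
r = 0 (r = 0*(16 - 5) = 0*11 = 0)
16 + 2*r = 16 + 2*0 = 16 + 0 = 16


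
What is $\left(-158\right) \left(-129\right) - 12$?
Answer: $20370$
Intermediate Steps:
$\left(-158\right) \left(-129\right) - 12 = 20382 - 12 = 20370$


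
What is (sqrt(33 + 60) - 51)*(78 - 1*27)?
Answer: -2601 + 51*sqrt(93) ≈ -2109.2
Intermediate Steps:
(sqrt(33 + 60) - 51)*(78 - 1*27) = (sqrt(93) - 51)*(78 - 27) = (-51 + sqrt(93))*51 = -2601 + 51*sqrt(93)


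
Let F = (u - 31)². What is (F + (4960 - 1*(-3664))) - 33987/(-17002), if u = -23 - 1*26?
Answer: 255472035/17002 ≈ 15026.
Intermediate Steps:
u = -49 (u = -23 - 26 = -49)
F = 6400 (F = (-49 - 31)² = (-80)² = 6400)
(F + (4960 - 1*(-3664))) - 33987/(-17002) = (6400 + (4960 - 1*(-3664))) - 33987/(-17002) = (6400 + (4960 + 3664)) - 33987*(-1)/17002 = (6400 + 8624) - 1*(-33987/17002) = 15024 + 33987/17002 = 255472035/17002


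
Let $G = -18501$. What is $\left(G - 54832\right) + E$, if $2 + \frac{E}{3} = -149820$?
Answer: $-522799$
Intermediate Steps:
$E = -449466$ ($E = -6 + 3 \left(-149820\right) = -6 - 449460 = -449466$)
$\left(G - 54832\right) + E = \left(-18501 - 54832\right) - 449466 = -73333 - 449466 = -522799$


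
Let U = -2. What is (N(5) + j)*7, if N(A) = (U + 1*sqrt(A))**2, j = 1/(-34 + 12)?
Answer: 1379/22 - 28*sqrt(5) ≈ 0.071915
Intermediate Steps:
j = -1/22 (j = 1/(-22) = -1/22 ≈ -0.045455)
N(A) = (-2 + sqrt(A))**2 (N(A) = (-2 + 1*sqrt(A))**2 = (-2 + sqrt(A))**2)
(N(5) + j)*7 = ((-2 + sqrt(5))**2 - 1/22)*7 = (-1/22 + (-2 + sqrt(5))**2)*7 = -7/22 + 7*(-2 + sqrt(5))**2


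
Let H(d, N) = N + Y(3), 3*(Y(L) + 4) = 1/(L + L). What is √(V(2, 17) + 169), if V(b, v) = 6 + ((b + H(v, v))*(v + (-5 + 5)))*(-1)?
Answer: I*√2914/6 ≈ 8.9969*I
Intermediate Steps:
Y(L) = -4 + 1/(6*L) (Y(L) = -4 + 1/(3*(L + L)) = -4 + 1/(3*((2*L))) = -4 + (1/(2*L))/3 = -4 + 1/(6*L))
H(d, N) = -71/18 + N (H(d, N) = N + (-4 + (⅙)/3) = N + (-4 + (⅙)*(⅓)) = N + (-4 + 1/18) = N - 71/18 = -71/18 + N)
V(b, v) = 6 - v*(-71/18 + b + v) (V(b, v) = 6 + ((b + (-71/18 + v))*(v + (-5 + 5)))*(-1) = 6 + ((-71/18 + b + v)*(v + 0))*(-1) = 6 + ((-71/18 + b + v)*v)*(-1) = 6 + (v*(-71/18 + b + v))*(-1) = 6 - v*(-71/18 + b + v))
√(V(2, 17) + 169) = √((6 - 1*17² + (71/18)*17 - 1*2*17) + 169) = √((6 - 1*289 + 1207/18 - 34) + 169) = √((6 - 289 + 1207/18 - 34) + 169) = √(-4499/18 + 169) = √(-1457/18) = I*√2914/6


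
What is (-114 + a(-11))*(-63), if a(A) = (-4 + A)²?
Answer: -6993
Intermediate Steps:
(-114 + a(-11))*(-63) = (-114 + (-4 - 11)²)*(-63) = (-114 + (-15)²)*(-63) = (-114 + 225)*(-63) = 111*(-63) = -6993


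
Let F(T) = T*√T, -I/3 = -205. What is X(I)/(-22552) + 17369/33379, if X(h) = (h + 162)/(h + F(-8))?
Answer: 148337486834011/285099279108296 - 1554*I*√2/1067659603 ≈ 0.5203 - 2.0584e-6*I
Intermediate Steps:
I = 615 (I = -3*(-205) = 615)
F(T) = T^(3/2)
X(h) = (162 + h)/(h - 16*I*√2) (X(h) = (h + 162)/(h + (-8)^(3/2)) = (162 + h)/(h - 16*I*√2))
X(I)/(-22552) + 17369/33379 = ((162 + 615)/(615 - 16*I*√2))/(-22552) + 17369/33379 = (777/(615 - 16*I*√2))*(-1/22552) + 17369*(1/33379) = (777/(615 - 16*I*√2))*(-1/22552) + 17369/33379 = -777/(22552*(615 - 16*I*√2)) + 17369/33379 = 17369/33379 - 777/(22552*(615 - 16*I*√2))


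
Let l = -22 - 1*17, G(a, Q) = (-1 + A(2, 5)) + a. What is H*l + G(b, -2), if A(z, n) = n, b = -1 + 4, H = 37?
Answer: -1436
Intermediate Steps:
b = 3
G(a, Q) = 4 + a (G(a, Q) = (-1 + 5) + a = 4 + a)
l = -39 (l = -22 - 17 = -39)
H*l + G(b, -2) = 37*(-39) + (4 + 3) = -1443 + 7 = -1436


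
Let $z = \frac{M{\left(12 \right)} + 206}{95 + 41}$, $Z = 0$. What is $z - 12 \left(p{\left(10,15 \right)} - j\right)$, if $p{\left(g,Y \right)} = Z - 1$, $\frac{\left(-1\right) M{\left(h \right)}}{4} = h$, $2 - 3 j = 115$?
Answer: $- \frac{29841}{68} \approx -438.84$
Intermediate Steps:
$j = - \frac{113}{3}$ ($j = \frac{2}{3} - \frac{115}{3} = - \frac{113}{3} \approx -37.667$)
$M{\left(h \right)} = - 4 h$
$p{\left(g,Y \right)} = -1$ ($p{\left(g,Y \right)} = 0 - 1 = -1$)
$z = \frac{79}{68}$ ($z = \frac{\left(-4\right) 12 + 206}{95 + 41} = \frac{-48 + 206}{136} = 158 \cdot \frac{1}{136} = \frac{79}{68} \approx 1.1618$)
$z - 12 \left(p{\left(10,15 \right)} - j\right) = \frac{79}{68} - 12 \left(-1 - - \frac{113}{3}\right) = \frac{79}{68} - 12 \left(-1 + \frac{113}{3}\right) = \frac{79}{68} - 440 = - \frac{29841}{68}$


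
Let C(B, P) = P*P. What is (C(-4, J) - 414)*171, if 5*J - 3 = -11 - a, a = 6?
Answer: -1736334/25 ≈ -69453.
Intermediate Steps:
J = -14/5 (J = 3/5 + (-11 - 1*6)/5 = 3/5 + (-11 - 6)/5 = 3/5 + (1/5)*(-17) = 3/5 - 17/5 = -14/5 ≈ -2.8000)
C(B, P) = P**2
(C(-4, J) - 414)*171 = ((-14/5)**2 - 414)*171 = (196/25 - 414)*171 = -10154/25*171 = -1736334/25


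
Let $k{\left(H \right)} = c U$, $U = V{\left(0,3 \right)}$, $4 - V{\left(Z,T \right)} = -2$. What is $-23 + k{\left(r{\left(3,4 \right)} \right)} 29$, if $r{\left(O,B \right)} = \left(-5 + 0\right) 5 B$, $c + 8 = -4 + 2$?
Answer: $-1763$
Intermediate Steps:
$V{\left(Z,T \right)} = 6$ ($V{\left(Z,T \right)} = 4 - -2 = 4 + 2 = 6$)
$c = -10$ ($c = -8 + \left(-4 + 2\right) = -8 - 2 = -10$)
$U = 6$
$r{\left(O,B \right)} = - 25 B$ ($r{\left(O,B \right)} = - 5 \cdot 5 B = - 25 B$)
$k{\left(H \right)} = -60$ ($k{\left(H \right)} = \left(-10\right) 6 = -60$)
$-23 + k{\left(r{\left(3,4 \right)} \right)} 29 = -23 - 1740 = -1763$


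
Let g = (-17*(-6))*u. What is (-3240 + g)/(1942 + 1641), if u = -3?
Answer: -3546/3583 ≈ -0.98967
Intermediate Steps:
g = -306 (g = -17*(-6)*(-3) = 102*(-3) = -306)
(-3240 + g)/(1942 + 1641) = (-3240 - 306)/(1942 + 1641) = -3546/3583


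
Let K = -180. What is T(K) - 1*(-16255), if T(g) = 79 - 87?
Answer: 16247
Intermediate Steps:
T(g) = -8
T(K) - 1*(-16255) = -8 - 1*(-16255) = -8 + 16255 = 16247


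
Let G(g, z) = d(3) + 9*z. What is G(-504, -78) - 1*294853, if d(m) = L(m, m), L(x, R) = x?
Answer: -295552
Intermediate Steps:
d(m) = m
G(g, z) = 3 + 9*z
G(-504, -78) - 1*294853 = (3 + 9*(-78)) - 1*294853 = (3 - 702) - 294853 = -699 - 294853 = -295552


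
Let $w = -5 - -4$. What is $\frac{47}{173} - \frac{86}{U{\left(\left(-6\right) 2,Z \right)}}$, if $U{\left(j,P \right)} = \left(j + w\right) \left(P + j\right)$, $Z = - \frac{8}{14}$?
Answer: $- \frac{25189}{98956} \approx -0.25455$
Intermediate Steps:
$w = -1$ ($w = -5 + 4 = -1$)
$Z = - \frac{4}{7}$ ($Z = \left(-8\right) \frac{1}{14} = - \frac{4}{7} \approx -0.57143$)
$U{\left(j,P \right)} = \left(-1 + j\right) \left(P + j\right)$ ($U{\left(j,P \right)} = \left(j - 1\right) \left(P + j\right) = \left(-1 + j\right) \left(P + j\right)$)
$\frac{47}{173} - \frac{86}{U{\left(\left(-6\right) 2,Z \right)}} = \frac{47}{173} - \frac{86}{\left(\left(-6\right) 2\right)^{2} - - \frac{4}{7} - \left(-6\right) 2 - \frac{4 \left(\left(-6\right) 2\right)}{7}} = 47 \cdot \frac{1}{173} - \frac{86}{\left(-12\right)^{2} + \frac{4}{7} - -12 - - \frac{48}{7}} = \frac{47}{173} - \frac{86}{144 + \frac{4}{7} + 12 + \frac{48}{7}} = \frac{47}{173} - \frac{86}{\frac{1144}{7}} = \frac{47}{173} - \frac{301}{572} = - \frac{25189}{98956}$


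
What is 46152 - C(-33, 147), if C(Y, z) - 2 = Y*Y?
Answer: 45061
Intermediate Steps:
C(Y, z) = 2 + Y² (C(Y, z) = 2 + Y*Y = 2 + Y²)
46152 - C(-33, 147) = 46152 - (2 + (-33)²) = 46152 - (2 + 1089) = 46152 - 1*1091 = 46152 - 1091 = 45061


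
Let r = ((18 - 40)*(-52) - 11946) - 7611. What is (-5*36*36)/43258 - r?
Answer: 398251537/21629 ≈ 18413.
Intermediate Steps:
r = -18413 (r = (-22*(-52) - 11946) - 7611 = (1144 - 11946) - 7611 = -10802 - 7611 = -18413)
(-5*36*36)/43258 - r = (-5*36*36)/43258 - 1*(-18413) = -180*36*(1/43258) + 18413 = -6480*1/43258 + 18413 = -3240/21629 + 18413 = 398251537/21629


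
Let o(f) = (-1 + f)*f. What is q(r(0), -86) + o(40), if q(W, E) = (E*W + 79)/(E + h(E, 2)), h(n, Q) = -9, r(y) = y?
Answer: 148121/95 ≈ 1559.2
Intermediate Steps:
o(f) = f*(-1 + f)
q(W, E) = (79 + E*W)/(-9 + E) (q(W, E) = (E*W + 79)/(E - 9) = (79 + E*W)/(-9 + E))
q(r(0), -86) + o(40) = (79 - 86*0)/(-9 - 86) + 40*(-1 + 40) = (79 + 0)/(-95) + 40*39 = -1/95*79 + 1560 = -79/95 + 1560 = 148121/95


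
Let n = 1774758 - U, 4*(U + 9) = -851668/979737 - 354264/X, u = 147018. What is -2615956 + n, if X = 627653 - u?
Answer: -396112256225821618/470895892995 ≈ -8.4119e+5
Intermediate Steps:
X = 480635 (X = 627653 - 1*147018 = 627653 - 147018 = 480635)
U = -4427169786392/470895892995 (U = -9 + (-851668/979737 - 354264/480635)/4 = -9 + (1/4)*(-756426997748/470895892995) = -9 - 189106749437/470895892995 = -4427169786392/470895892995 ≈ -9.4016)
n = 835730680429806602/470895892995 (n = 1774758 - 1*(-4427169786392/470895892995) = 1774758 + 4427169786392/470895892995 = 835730680429806602/470895892995 ≈ 1.7748e+6)
-2615956 + n = -2615956 + 835730680429806602/470895892995 = -396112256225821618/470895892995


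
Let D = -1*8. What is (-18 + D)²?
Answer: 676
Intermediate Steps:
D = -8
(-18 + D)² = (-18 - 8)² = (-26)² = 676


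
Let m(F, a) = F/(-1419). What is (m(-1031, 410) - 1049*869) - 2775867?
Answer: -5232487681/1419 ≈ -3.6874e+6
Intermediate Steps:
m(F, a) = -F/1419 (m(F, a) = F*(-1/1419) = -F/1419)
(m(-1031, 410) - 1049*869) - 2775867 = (-1/1419*(-1031) - 1049*869) - 2775867 = (1031/1419 - 1*911581) - 2775867 = (1031/1419 - 911581) - 2775867 = -1293532408/1419 - 2775867 = -5232487681/1419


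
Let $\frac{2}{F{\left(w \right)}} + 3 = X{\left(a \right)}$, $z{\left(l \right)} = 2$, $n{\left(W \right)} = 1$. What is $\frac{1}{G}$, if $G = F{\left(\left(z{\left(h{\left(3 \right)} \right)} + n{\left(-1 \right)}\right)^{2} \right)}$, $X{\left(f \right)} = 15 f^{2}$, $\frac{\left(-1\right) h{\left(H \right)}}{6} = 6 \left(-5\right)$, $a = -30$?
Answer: $\frac{13497}{2} \approx 6748.5$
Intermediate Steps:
$h{\left(H \right)} = 180$ ($h{\left(H \right)} = - 6 \cdot 6 \left(-5\right) = \left(-6\right) \left(-30\right) = 180$)
$F{\left(w \right)} = \frac{2}{13497}$ ($F{\left(w \right)} = \frac{2}{-3 + 15 \left(-30\right)^{2}} = \frac{2}{-3 + 15 \cdot 900} = \frac{2}{-3 + 13500} = \frac{2}{13497}$)
$G = \frac{2}{13497} \approx 0.00014818$
$\frac{1}{G} = \frac{1}{\frac{2}{13497}} = \frac{13497}{2}$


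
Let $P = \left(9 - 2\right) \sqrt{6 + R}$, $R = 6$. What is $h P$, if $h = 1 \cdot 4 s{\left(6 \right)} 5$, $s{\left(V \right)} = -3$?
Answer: $- 840 \sqrt{3} \approx -1454.9$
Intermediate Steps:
$h = -60$ ($h = 1 \cdot 4 \left(-3\right) 5 = 1 \left(\left(-12\right) 5\right) = 1 \left(-60\right) = -60$)
$P = 14 \sqrt{3}$ ($P = \left(9 - 2\right) \sqrt{6 + 6} = 7 \sqrt{12} = 7 \cdot 2 \sqrt{3} = 14 \sqrt{3} \approx 24.249$)
$h P = - 60 \cdot 14 \sqrt{3} = - 840 \sqrt{3}$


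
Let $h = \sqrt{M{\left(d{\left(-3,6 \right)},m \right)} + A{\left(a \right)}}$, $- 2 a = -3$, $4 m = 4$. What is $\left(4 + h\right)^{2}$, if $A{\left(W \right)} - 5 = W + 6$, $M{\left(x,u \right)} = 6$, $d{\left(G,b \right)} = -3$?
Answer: $\frac{\left(8 + \sqrt{74}\right)^{2}}{4} \approx 68.909$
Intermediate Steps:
$m = 1$ ($m = \frac{1}{4} \cdot 4 = 1$)
$a = \frac{3}{2}$ ($a = \left(- \frac{1}{2}\right) \left(-3\right) = \frac{3}{2} \approx 1.5$)
$A{\left(W \right)} = 11 + W$ ($A{\left(W \right)} = 5 + \left(W + 6\right) = 5 + \left(6 + W\right) = 11 + W$)
$h = \frac{\sqrt{74}}{2}$ ($h = \sqrt{6 + \left(11 + \frac{3}{2}\right)} = \sqrt{6 + \frac{25}{2}} = \sqrt{\frac{37}{2}} = \frac{\sqrt{74}}{2} \approx 4.3012$)
$\left(4 + h\right)^{2} = \left(4 + \frac{\sqrt{74}}{2}\right)^{2}$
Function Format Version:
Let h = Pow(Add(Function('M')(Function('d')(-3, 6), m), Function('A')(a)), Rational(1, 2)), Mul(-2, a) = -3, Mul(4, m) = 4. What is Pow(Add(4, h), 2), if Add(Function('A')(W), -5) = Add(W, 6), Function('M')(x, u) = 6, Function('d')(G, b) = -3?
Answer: Mul(Rational(1, 4), Pow(Add(8, Pow(74, Rational(1, 2))), 2)) ≈ 68.909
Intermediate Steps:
m = 1 (m = Mul(Rational(1, 4), 4) = 1)
a = Rational(3, 2) (a = Mul(Rational(-1, 2), -3) = Rational(3, 2) ≈ 1.5000)
Function('A')(W) = Add(11, W) (Function('A')(W) = Add(5, Add(W, 6)) = Add(5, Add(6, W)) = Add(11, W))
h = Mul(Rational(1, 2), Pow(74, Rational(1, 2))) (h = Pow(Add(6, Add(11, Rational(3, 2))), Rational(1, 2)) = Pow(Add(6, Rational(25, 2)), Rational(1, 2)) = Pow(Rational(37, 2), Rational(1, 2)) = Mul(Rational(1, 2), Pow(74, Rational(1, 2))) ≈ 4.3012)
Pow(Add(4, h), 2) = Pow(Add(4, Mul(Rational(1, 2), Pow(74, Rational(1, 2)))), 2)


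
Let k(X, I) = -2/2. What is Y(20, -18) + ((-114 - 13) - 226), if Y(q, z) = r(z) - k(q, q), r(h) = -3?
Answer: -355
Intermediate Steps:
k(X, I) = -1 (k(X, I) = -2*1/2 = -1)
Y(q, z) = -2 (Y(q, z) = -3 - 1*(-1) = -3 + 1 = -2)
Y(20, -18) + ((-114 - 13) - 226) = -2 + ((-114 - 13) - 226) = -2 + (-127 - 226) = -2 - 353 = -355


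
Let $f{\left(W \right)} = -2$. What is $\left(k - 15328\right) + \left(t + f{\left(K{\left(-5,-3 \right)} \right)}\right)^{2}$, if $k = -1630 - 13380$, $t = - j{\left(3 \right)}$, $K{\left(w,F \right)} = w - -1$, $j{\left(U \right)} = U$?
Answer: $-30313$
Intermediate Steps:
$K{\left(w,F \right)} = 1 + w$ ($K{\left(w,F \right)} = w + 1 = 1 + w$)
$t = -3$ ($t = \left(-1\right) 3 = -3$)
$k = -15010$
$\left(k - 15328\right) + \left(t + f{\left(K{\left(-5,-3 \right)} \right)}\right)^{2} = \left(-15010 - 15328\right) + \left(-3 - 2\right)^{2} = \left(-15010 - 15328\right) + \left(-5\right)^{2} = -30338 + 25 = -30313$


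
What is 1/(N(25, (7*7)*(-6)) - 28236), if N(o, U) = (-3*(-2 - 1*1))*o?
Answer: -1/28011 ≈ -3.5700e-5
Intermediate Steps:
N(o, U) = 9*o (N(o, U) = (-3*(-2 - 1))*o = (-3*(-3))*o = 9*o)
1/(N(25, (7*7)*(-6)) - 28236) = 1/(9*25 - 28236) = 1/(225 - 28236) = 1/(-28011) = -1/28011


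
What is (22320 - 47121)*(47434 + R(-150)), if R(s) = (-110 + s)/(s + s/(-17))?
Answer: -47058252367/40 ≈ -1.1765e+9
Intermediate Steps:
R(s) = 17*(-110 + s)/(16*s) (R(s) = (-110 + s)/(s + s*(-1/17)) = (-110 + s)/(s - s/17) = (-110 + s)/((16*s/17)) = (-110 + s)*(17/(16*s)) = 17*(-110 + s)/(16*s))
(22320 - 47121)*(47434 + R(-150)) = (22320 - 47121)*(47434 + (17/16)*(-110 - 150)/(-150)) = -24801*(47434 + (17/16)*(-1/150)*(-260)) = -24801*(47434 + 221/120) = -24801*5692301/120 = -47058252367/40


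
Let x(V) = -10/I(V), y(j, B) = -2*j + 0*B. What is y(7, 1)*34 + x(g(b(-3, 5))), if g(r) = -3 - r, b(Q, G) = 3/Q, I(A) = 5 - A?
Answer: -3342/7 ≈ -477.43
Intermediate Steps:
y(j, B) = -2*j (y(j, B) = -2*j + 0 = -2*j)
x(V) = -10/(5 - V)
y(7, 1)*34 + x(g(b(-3, 5))) = -2*7*34 + 10/(-5 + (-3 - 3/(-3))) = -14*34 + 10/(-5 + (-3 - 3*(-1)/3)) = -476 + 10/(-5 + (-3 - 1*(-1))) = -476 + 10/(-5 + (-3 + 1)) = -476 + 10/(-5 - 2) = -476 + 10/(-7) = -476 + 10*(-1/7) = -476 - 10/7 = -3342/7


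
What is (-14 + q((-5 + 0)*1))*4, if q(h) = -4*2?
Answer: -88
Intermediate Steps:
q(h) = -8
(-14 + q((-5 + 0)*1))*4 = (-14 - 8)*4 = -22*4 = -88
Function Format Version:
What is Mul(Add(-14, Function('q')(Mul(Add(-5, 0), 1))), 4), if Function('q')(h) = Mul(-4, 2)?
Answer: -88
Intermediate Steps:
Function('q')(h) = -8
Mul(Add(-14, Function('q')(Mul(Add(-5, 0), 1))), 4) = Mul(Add(-14, -8), 4) = Mul(-22, 4) = -88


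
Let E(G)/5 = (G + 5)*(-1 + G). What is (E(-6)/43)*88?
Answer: 3080/43 ≈ 71.628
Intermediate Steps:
E(G) = 5*(-1 + G)*(5 + G) (E(G) = 5*((G + 5)*(-1 + G)) = 5*((5 + G)*(-1 + G)) = 5*((-1 + G)*(5 + G)) = 5*(-1 + G)*(5 + G))
(E(-6)/43)*88 = ((-25 + 5*(-6)**2 + 20*(-6))/43)*88 = ((-25 + 5*36 - 120)/43)*88 = ((-25 + 180 - 120)/43)*88 = ((1/43)*35)*88 = (35/43)*88 = 3080/43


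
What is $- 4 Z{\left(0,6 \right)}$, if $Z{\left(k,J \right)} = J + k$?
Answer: $-24$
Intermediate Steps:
$- 4 Z{\left(0,6 \right)} = - 4 \left(6 + 0\right) = \left(-4\right) 6 = -24$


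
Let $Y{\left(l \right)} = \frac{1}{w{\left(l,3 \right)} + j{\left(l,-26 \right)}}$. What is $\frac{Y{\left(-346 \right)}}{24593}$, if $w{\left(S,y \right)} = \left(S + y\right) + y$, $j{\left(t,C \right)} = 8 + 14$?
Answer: $- \frac{1}{7820574} \approx -1.2787 \cdot 10^{-7}$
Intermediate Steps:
$j{\left(t,C \right)} = 22$
$w{\left(S,y \right)} = S + 2 y$
$Y{\left(l \right)} = \frac{1}{28 + l}$ ($Y{\left(l \right)} = \frac{1}{\left(l + 2 \cdot 3\right) + 22} = \frac{1}{\left(l + 6\right) + 22} = \frac{1}{\left(6 + l\right) + 22} = \frac{1}{28 + l}$)
$\frac{Y{\left(-346 \right)}}{24593} = \frac{1}{\left(28 - 346\right) 24593} = \frac{1}{-318} \cdot \frac{1}{24593} = \left(- \frac{1}{318}\right) \frac{1}{24593} = - \frac{1}{7820574}$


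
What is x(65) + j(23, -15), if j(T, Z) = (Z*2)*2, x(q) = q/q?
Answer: -59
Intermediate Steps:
x(q) = 1
j(T, Z) = 4*Z (j(T, Z) = (2*Z)*2 = 4*Z)
x(65) + j(23, -15) = 1 + 4*(-15) = 1 - 60 = -59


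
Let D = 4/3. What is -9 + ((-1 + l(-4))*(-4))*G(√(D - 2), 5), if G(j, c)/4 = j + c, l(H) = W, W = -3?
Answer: 311 + 64*I*√6/3 ≈ 311.0 + 52.256*I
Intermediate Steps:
D = 4/3 (D = 4*(⅓) = 4/3 ≈ 1.3333)
l(H) = -3
G(j, c) = 4*c + 4*j (G(j, c) = 4*(j + c) = 4*(c + j) = 4*c + 4*j)
-9 + ((-1 + l(-4))*(-4))*G(√(D - 2), 5) = -9 + ((-1 - 3)*(-4))*(4*5 + 4*√(4/3 - 2)) = -9 + (-4*(-4))*(20 + 4*√(-⅔)) = -9 + 16*(20 + 4*(I*√6/3)) = -9 + 16*(20 + 4*I*√6/3) = -9 + (320 + 64*I*√6/3) = 311 + 64*I*√6/3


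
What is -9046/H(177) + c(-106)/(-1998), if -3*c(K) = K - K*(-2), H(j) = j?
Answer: -3015445/58941 ≈ -51.160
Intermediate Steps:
c(K) = -K (c(K) = -(K - K*(-2))/3 = -(K + 2*K)/3 = -K)
-9046/H(177) + c(-106)/(-1998) = -9046/177 - 1*(-106)/(-1998) = -9046*1/177 + 106*(-1/1998) = -9046/177 - 53/999 = -3015445/58941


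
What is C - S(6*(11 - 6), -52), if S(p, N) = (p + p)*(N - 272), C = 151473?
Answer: 170913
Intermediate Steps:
S(p, N) = 2*p*(-272 + N) (S(p, N) = (2*p)*(-272 + N) = 2*p*(-272 + N))
C - S(6*(11 - 6), -52) = 151473 - 2*6*(11 - 6)*(-272 - 52) = 151473 - 2*6*5*(-324) = 151473 - 2*30*(-324) = 151473 - 1*(-19440) = 151473 + 19440 = 170913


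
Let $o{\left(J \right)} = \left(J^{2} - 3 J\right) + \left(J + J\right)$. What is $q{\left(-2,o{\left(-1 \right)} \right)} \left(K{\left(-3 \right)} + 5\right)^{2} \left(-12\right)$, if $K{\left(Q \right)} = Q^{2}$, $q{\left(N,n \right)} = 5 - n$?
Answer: $-7056$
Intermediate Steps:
$o{\left(J \right)} = J^{2} - J$ ($o{\left(J \right)} = \left(J^{2} - 3 J\right) + 2 J = J^{2} - J$)
$q{\left(-2,o{\left(-1 \right)} \right)} \left(K{\left(-3 \right)} + 5\right)^{2} \left(-12\right) = \left(5 - - (-1 - 1)\right) \left(\left(-3\right)^{2} + 5\right)^{2} \left(-12\right) = \left(5 - \left(-1\right) \left(-2\right)\right) \left(9 + 5\right)^{2} \left(-12\right) = \left(5 - 2\right) 14^{2} \left(-12\right) = \left(5 - 2\right) 196 \left(-12\right) = 3 \cdot 196 \left(-12\right) = 588 \left(-12\right) = -7056$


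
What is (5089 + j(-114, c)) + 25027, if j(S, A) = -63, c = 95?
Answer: 30053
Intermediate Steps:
(5089 + j(-114, c)) + 25027 = (5089 - 63) + 25027 = 5026 + 25027 = 30053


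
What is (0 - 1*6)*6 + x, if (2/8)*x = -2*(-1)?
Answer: -28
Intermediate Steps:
x = 8 (x = 4*(-2*(-1)) = 4*2 = 8)
(0 - 1*6)*6 + x = (0 - 1*6)*6 + 8 = (0 - 6)*6 + 8 = -6*6 + 8 = -36 + 8 = -28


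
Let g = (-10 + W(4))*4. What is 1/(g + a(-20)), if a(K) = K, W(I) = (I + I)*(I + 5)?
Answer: 1/228 ≈ 0.0043860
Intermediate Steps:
W(I) = 2*I*(5 + I) (W(I) = (2*I)*(5 + I) = 2*I*(5 + I))
g = 248 (g = (-10 + 2*4*(5 + 4))*4 = (-10 + 2*4*9)*4 = (-10 + 72)*4 = 62*4 = 248)
1/(g + a(-20)) = 1/(248 - 20) = 1/228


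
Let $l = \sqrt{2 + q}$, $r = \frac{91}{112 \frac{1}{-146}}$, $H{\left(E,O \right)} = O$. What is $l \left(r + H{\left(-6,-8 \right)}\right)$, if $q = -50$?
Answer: $- \frac{1013 i \sqrt{3}}{2} \approx - 877.28 i$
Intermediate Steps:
$r = - \frac{949}{8}$ ($r = \frac{91}{112 \left(- \frac{1}{146}\right)} = \frac{91}{- \frac{56}{73}} = 91 \left(- \frac{73}{56}\right) = - \frac{949}{8} \approx -118.63$)
$l = 4 i \sqrt{3}$ ($l = \sqrt{2 - 50} = \sqrt{-48} = 4 i \sqrt{3} \approx 6.9282 i$)
$l \left(r + H{\left(-6,-8 \right)}\right) = 4 i \sqrt{3} \left(- \frac{949}{8} - 8\right) = 4 i \sqrt{3} \left(- \frac{1013}{8}\right) = - \frac{1013 i \sqrt{3}}{2}$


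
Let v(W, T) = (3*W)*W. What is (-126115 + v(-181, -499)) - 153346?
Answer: -181178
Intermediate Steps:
v(W, T) = 3*W²
(-126115 + v(-181, -499)) - 153346 = (-126115 + 3*(-181)²) - 153346 = (-126115 + 3*32761) - 153346 = (-126115 + 98283) - 153346 = -27832 - 153346 = -181178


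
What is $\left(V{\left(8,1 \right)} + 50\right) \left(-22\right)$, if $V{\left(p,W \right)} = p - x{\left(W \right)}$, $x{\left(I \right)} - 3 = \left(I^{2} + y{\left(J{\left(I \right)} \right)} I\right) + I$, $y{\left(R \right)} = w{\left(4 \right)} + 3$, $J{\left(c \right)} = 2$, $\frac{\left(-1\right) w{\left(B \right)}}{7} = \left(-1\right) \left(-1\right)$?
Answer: $-1254$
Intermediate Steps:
$w{\left(B \right)} = -7$ ($w{\left(B \right)} = - 7 \left(\left(-1\right) \left(-1\right)\right) = \left(-7\right) 1 = -7$)
$y{\left(R \right)} = -4$ ($y{\left(R \right)} = -7 + 3 = -4$)
$x{\left(I \right)} = 3 + I^{2} - 3 I$ ($x{\left(I \right)} = 3 + \left(\left(I^{2} - 4 I\right) + I\right) = 3 + \left(I^{2} - 3 I\right) = 3 + I^{2} - 3 I$)
$V{\left(p,W \right)} = -3 + p - W^{2} + 3 W$ ($V{\left(p,W \right)} = p - \left(3 + W^{2} - 3 W\right) = -3 + p - W^{2} + 3 W$)
$\left(V{\left(8,1 \right)} + 50\right) \left(-22\right) = \left(\left(-3 + 8 - 1^{2} + 3 \cdot 1\right) + 50\right) \left(-22\right) = \left(\left(-3 + 8 - 1 + 3\right) + 50\right) \left(-22\right) = \left(7 + 50\right) \left(-22\right) = 57 \left(-22\right) = -1254$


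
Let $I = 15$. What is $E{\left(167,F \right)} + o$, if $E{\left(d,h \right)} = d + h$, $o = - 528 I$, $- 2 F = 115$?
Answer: $- \frac{15621}{2} \approx -7810.5$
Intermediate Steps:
$F = - \frac{115}{2}$ ($F = \left(- \frac{1}{2}\right) 115 = - \frac{115}{2} \approx -57.5$)
$o = -7920$ ($o = \left(-528\right) 15 = -7920$)
$E{\left(167,F \right)} + o = \left(167 - \frac{115}{2}\right) - 7920 = \frac{219}{2} - 7920 = - \frac{15621}{2}$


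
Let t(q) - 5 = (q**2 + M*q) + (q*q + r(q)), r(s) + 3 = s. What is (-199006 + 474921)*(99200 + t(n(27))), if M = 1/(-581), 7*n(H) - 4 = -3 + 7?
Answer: 111323369315170/4067 ≈ 2.7372e+10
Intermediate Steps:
r(s) = -3 + s
n(H) = 8/7 (n(H) = 4/7 + (-3 + 7)/7 = 4/7 + (1/7)*4 = 4/7 + 4/7 = 8/7)
M = -1/581 ≈ -0.0017212
t(q) = 2 + 2*q**2 + 580*q/581 (t(q) = 5 + ((q**2 - q/581) + (q*q + (-3 + q))) = 5 + ((q**2 - q/581) + (q**2 + (-3 + q))) = 5 + ((q**2 - q/581) + (-3 + q + q**2)) = 5 + (-3 + 2*q**2 + 580*q/581) = 2 + 2*q**2 + 580*q/581)
(-199006 + 474921)*(99200 + t(n(27))) = (-199006 + 474921)*(99200 + (2 + 2*(8/7)**2 + (580/581)*(8/7))) = 275915*(99200 + (2 + 2*(64/49) + 4640/4067)) = 275915*(99200 + (2 + 128/49 + 4640/4067)) = 275915*(99200 + 23398/4067) = 275915*(403469798/4067) = 111323369315170/4067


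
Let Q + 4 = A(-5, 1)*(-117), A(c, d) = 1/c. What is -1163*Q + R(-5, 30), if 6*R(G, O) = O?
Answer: -112786/5 ≈ -22557.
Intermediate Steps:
R(G, O) = O/6
Q = 97/5 (Q = -4 - 117/(-5) = -4 - ⅕*(-117) = -4 + 117/5 = 97/5 ≈ 19.400)
-1163*Q + R(-5, 30) = -1163*97/5 + (⅙)*30 = -112811/5 + 5 = -112786/5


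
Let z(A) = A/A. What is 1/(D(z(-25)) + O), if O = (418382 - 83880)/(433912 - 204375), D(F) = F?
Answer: 32791/80577 ≈ 0.40695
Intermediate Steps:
z(A) = 1
O = 47786/32791 (O = 334502/229537 = 334502*(1/229537) = 47786/32791 ≈ 1.4573)
1/(D(z(-25)) + O) = 1/(1 + 47786/32791) = 1/(80577/32791) = 32791/80577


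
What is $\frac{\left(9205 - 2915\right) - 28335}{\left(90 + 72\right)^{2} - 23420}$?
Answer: $- \frac{22045}{2824} \approx -7.8063$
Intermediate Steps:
$\frac{\left(9205 - 2915\right) - 28335}{\left(90 + 72\right)^{2} - 23420} = \frac{\left(9205 - 2915\right) - 28335}{162^{2} - 23420} = \frac{6290 - 28335}{26244 - 23420} = - \frac{22045}{2824}$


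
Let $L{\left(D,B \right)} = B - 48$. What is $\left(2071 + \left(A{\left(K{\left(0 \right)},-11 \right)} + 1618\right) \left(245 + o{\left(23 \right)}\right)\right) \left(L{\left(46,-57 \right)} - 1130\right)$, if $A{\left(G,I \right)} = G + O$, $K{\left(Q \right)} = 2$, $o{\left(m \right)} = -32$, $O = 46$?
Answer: $-440807315$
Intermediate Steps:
$L{\left(D,B \right)} = -48 + B$
$A{\left(G,I \right)} = 46 + G$ ($A{\left(G,I \right)} = G + 46 = 46 + G$)
$\left(2071 + \left(A{\left(K{\left(0 \right)},-11 \right)} + 1618\right) \left(245 + o{\left(23 \right)}\right)\right) \left(L{\left(46,-57 \right)} - 1130\right) = \left(2071 + \left(\left(46 + 2\right) + 1618\right) \left(245 - 32\right)\right) \left(\left(-48 - 57\right) - 1130\right) = \left(2071 + \left(48 + 1618\right) 213\right) \left(-105 - 1130\right) = \left(2071 + 1666 \cdot 213\right) \left(-1235\right) = \left(2071 + 354858\right) \left(-1235\right) = 356929 \left(-1235\right) = -440807315$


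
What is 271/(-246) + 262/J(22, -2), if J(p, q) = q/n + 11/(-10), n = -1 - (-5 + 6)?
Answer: -644791/246 ≈ -2621.1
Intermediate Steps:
n = -2 (n = -1 - 1*1 = -1 - 1 = -2)
J(p, q) = -11/10 - q/2 (J(p, q) = q/(-2) + 11/(-10) = q*(-½) + 11*(-⅒) = -q/2 - 11/10 = -11/10 - q/2)
271/(-246) + 262/J(22, -2) = 271/(-246) + 262/(-11/10 - ½*(-2)) = 271*(-1/246) + 262/(-11/10 + 1) = -271/246 + 262/(-⅒) = -271/246 + 262*(-10) = -271/246 - 2620 = -644791/246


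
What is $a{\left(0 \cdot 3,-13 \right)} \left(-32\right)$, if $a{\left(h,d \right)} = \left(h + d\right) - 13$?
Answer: $832$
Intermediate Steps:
$a{\left(h,d \right)} = -13 + d + h$ ($a{\left(h,d \right)} = \left(d + h\right) - 13 = -13 + d + h$)
$a{\left(0 \cdot 3,-13 \right)} \left(-32\right) = \left(-13 - 13 + 0 \cdot 3\right) \left(-32\right) = \left(-13 - 13 + 0\right) \left(-32\right) = \left(-26\right) \left(-32\right) = 832$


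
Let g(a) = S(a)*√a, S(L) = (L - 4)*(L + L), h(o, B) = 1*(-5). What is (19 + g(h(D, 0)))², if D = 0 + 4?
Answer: -40139 + 3420*I*√5 ≈ -40139.0 + 7647.4*I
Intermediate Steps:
D = 4
h(o, B) = -5
S(L) = 2*L*(-4 + L) (S(L) = (-4 + L)*(2*L) = 2*L*(-4 + L))
g(a) = 2*a^(3/2)*(-4 + a) (g(a) = (2*a*(-4 + a))*√a = 2*a^(3/2)*(-4 + a))
(19 + g(h(D, 0)))² = (19 + 2*(-5)^(3/2)*(-4 - 5))² = (19 + 2*(-5*I*√5)*(-9))² = (19 + 90*I*√5)²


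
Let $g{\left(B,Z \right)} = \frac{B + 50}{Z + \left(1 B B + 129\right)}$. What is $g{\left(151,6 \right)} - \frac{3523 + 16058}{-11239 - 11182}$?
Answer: $\frac{453616437}{514248056} \approx 0.8821$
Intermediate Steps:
$g{\left(B,Z \right)} = \frac{50 + B}{129 + Z + B^{2}}$ ($g{\left(B,Z \right)} = \frac{50 + B}{Z + \left(B B + 129\right)} = \frac{50 + B}{Z + \left(B^{2} + 129\right)} = \frac{50 + B}{Z + \left(129 + B^{2}\right)} = \frac{50 + B}{129 + Z + B^{2}}$)
$g{\left(151,6 \right)} - \frac{3523 + 16058}{-11239 - 11182} = \frac{50 + 151}{129 + 6 + 151^{2}} - \frac{3523 + 16058}{-11239 - 11182} = \frac{1}{129 + 6 + 22801} \cdot 201 - \frac{19581}{-22421} = \frac{1}{22936} \cdot 201 - 19581 \left(- \frac{1}{22421}\right) = \frac{1}{22936} \cdot 201 - - \frac{19581}{22421} = \frac{201}{22936} + \frac{19581}{22421} = \frac{453616437}{514248056}$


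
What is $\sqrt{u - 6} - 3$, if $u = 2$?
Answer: $-3 + 2 i \approx -3.0 + 2.0 i$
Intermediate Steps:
$\sqrt{u - 6} - 3 = \sqrt{2 - 6} - 3 = \sqrt{-4} - 3 = 2 i - 3 = -3 + 2 i$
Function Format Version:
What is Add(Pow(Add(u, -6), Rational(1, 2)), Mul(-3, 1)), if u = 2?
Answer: Add(-3, Mul(2, I)) ≈ Add(-3.0000, Mul(2.0000, I))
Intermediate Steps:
Add(Pow(Add(u, -6), Rational(1, 2)), Mul(-3, 1)) = Add(Pow(Add(2, -6), Rational(1, 2)), Mul(-3, 1)) = Add(Pow(-4, Rational(1, 2)), -3) = Add(Mul(2, I), -3) = Add(-3, Mul(2, I))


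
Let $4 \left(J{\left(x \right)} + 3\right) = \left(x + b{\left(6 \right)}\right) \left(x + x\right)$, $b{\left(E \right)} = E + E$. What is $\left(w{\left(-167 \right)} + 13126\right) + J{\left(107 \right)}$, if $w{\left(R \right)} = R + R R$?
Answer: $\frac{94423}{2} \approx 47212.0$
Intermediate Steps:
$b{\left(E \right)} = 2 E$
$w{\left(R \right)} = R + R^{2}$
$J{\left(x \right)} = -3 + \frac{x \left(12 + x\right)}{2}$ ($J{\left(x \right)} = -3 + \frac{\left(x + 2 \cdot 6\right) \left(x + x\right)}{4} = -3 + \frac{\left(x + 12\right) 2 x}{4} = -3 + \frac{\left(12 + x\right) 2 x}{4} = -3 + \frac{2 x \left(12 + x\right)}{4} = -3 + \frac{x \left(12 + x\right)}{2}$)
$\left(w{\left(-167 \right)} + 13126\right) + J{\left(107 \right)} = \left(- 167 \left(1 - 167\right) + 13126\right) + \left(-3 + \frac{107^{2}}{2} + 6 \cdot 107\right) = \left(\left(-167\right) \left(-166\right) + 13126\right) + \left(-3 + \frac{1}{2} \cdot 11449 + 642\right) = \left(27722 + 13126\right) + \left(-3 + \frac{11449}{2} + 642\right) = 40848 + \frac{12727}{2} = \frac{94423}{2}$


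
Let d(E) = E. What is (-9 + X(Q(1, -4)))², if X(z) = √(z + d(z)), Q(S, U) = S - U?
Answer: (9 - √10)² ≈ 34.079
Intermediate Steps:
X(z) = √2*√z (X(z) = √(z + z) = √(2*z) = √2*√z)
(-9 + X(Q(1, -4)))² = (-9 + √2*√(1 - 1*(-4)))² = (-9 + √2*√(1 + 4))² = (-9 + √2*√5)² = (-9 + √10)²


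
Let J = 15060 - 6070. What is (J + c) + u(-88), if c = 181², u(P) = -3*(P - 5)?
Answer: 42030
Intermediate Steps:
u(P) = 15 - 3*P (u(P) = -3*(-5 + P) = 15 - 3*P)
J = 8990
c = 32761
(J + c) + u(-88) = (8990 + 32761) + (15 - 3*(-88)) = 41751 + (15 + 264) = 41751 + 279 = 42030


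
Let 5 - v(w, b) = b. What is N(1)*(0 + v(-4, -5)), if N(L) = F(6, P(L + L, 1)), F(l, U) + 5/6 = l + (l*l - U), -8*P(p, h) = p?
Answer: 2485/6 ≈ 414.17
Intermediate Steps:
v(w, b) = 5 - b
P(p, h) = -p/8
F(l, U) = -⅚ + l + l² - U (F(l, U) = -⅚ + (l + (l*l - U)) = -⅚ + (l + (l² - U)) = -⅚ + (l + l² - U) = -⅚ + l + l² - U)
N(L) = 247/6 + L/4 (N(L) = -⅚ + 6 + 6² - (-1)*(L + L)/8 = -⅚ + 6 + 36 - (-1)*2*L/8 = -⅚ + 6 + 36 - (-1)*L/4 = -⅚ + 6 + 36 + L/4 = 247/6 + L/4)
N(1)*(0 + v(-4, -5)) = (247/6 + (¼)*1)*(0 + (5 - 1*(-5))) = (247/6 + ¼)*(0 + (5 + 5)) = 497*(0 + 10)/12 = (497/12)*10 = 2485/6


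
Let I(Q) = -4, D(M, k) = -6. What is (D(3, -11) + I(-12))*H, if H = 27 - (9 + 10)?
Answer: -80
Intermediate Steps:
H = 8 (H = 27 - 1*19 = 27 - 19 = 8)
(D(3, -11) + I(-12))*H = (-6 - 4)*8 = -10*8 = -80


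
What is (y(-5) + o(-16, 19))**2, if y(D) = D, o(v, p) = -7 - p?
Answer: 961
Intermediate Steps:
(y(-5) + o(-16, 19))**2 = (-5 + (-7 - 1*19))**2 = (-5 + (-7 - 19))**2 = (-5 - 26)**2 = (-31)**2 = 961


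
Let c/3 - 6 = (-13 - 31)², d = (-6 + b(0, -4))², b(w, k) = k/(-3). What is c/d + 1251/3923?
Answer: 102971889/384454 ≈ 267.84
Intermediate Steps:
b(w, k) = -k/3 (b(w, k) = k*(-⅓) = -k/3)
d = 196/9 (d = (-6 - ⅓*(-4))² = (-6 + 4/3)² = (-14/3)² = 196/9 ≈ 21.778)
c = 5826 (c = 18 + 3*(-13 - 31)² = 18 + 3*(-44)² = 18 + 3*1936 = 18 + 5808 = 5826)
c/d + 1251/3923 = 5826/(196/9) + 1251/3923 = 5826*(9/196) + 1251*(1/3923) = 26217/98 + 1251/3923 = 102971889/384454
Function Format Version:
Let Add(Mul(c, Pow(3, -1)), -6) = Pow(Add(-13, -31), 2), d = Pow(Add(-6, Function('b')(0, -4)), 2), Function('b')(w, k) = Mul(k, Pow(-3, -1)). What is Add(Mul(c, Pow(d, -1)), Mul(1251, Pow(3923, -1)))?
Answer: Rational(102971889, 384454) ≈ 267.84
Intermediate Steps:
Function('b')(w, k) = Mul(Rational(-1, 3), k) (Function('b')(w, k) = Mul(k, Rational(-1, 3)) = Mul(Rational(-1, 3), k))
d = Rational(196, 9) (d = Pow(Add(-6, Mul(Rational(-1, 3), -4)), 2) = Pow(Add(-6, Rational(4, 3)), 2) = Pow(Rational(-14, 3), 2) = Rational(196, 9) ≈ 21.778)
c = 5826 (c = Add(18, Mul(3, Pow(Add(-13, -31), 2))) = Add(18, Mul(3, Pow(-44, 2))) = Add(18, Mul(3, 1936)) = Add(18, 5808) = 5826)
Add(Mul(c, Pow(d, -1)), Mul(1251, Pow(3923, -1))) = Add(Mul(5826, Pow(Rational(196, 9), -1)), Mul(1251, Pow(3923, -1))) = Add(Mul(5826, Rational(9, 196)), Mul(1251, Rational(1, 3923))) = Add(Rational(26217, 98), Rational(1251, 3923)) = Rational(102971889, 384454)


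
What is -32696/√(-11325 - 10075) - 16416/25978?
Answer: -8208/12989 + 8174*I*√214/535 ≈ -0.63192 + 223.51*I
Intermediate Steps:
-32696/√(-11325 - 10075) - 16416/25978 = -32696*(-I*√214/2140) - 16416*1/25978 = -32696*(-I*√214/2140) - 8208/12989 = -(-8174)*I*√214/535 - 8208/12989 = 8174*I*√214/535 - 8208/12989 = -8208/12989 + 8174*I*√214/535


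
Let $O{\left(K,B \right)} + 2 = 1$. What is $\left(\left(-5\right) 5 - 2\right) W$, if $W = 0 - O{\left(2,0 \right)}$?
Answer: $-27$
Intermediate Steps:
$O{\left(K,B \right)} = -1$ ($O{\left(K,B \right)} = -2 + 1 = -1$)
$W = 1$ ($W = 0 - -1 = 0 + 1 = 1$)
$\left(\left(-5\right) 5 - 2\right) W = \left(\left(-5\right) 5 - 2\right) 1 = \left(-25 - 2\right) 1 = \left(-27\right) 1 = -27$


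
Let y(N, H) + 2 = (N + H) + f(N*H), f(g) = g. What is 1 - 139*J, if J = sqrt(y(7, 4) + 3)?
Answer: 1 - 278*sqrt(10) ≈ -878.11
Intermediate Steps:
y(N, H) = -2 + H + N + H*N (y(N, H) = -2 + ((N + H) + N*H) = -2 + ((H + N) + H*N) = -2 + (H + N + H*N) = -2 + H + N + H*N)
J = 2*sqrt(10) (J = sqrt((-2 + 4 + 7 + 4*7) + 3) = sqrt((-2 + 4 + 7 + 28) + 3) = sqrt(37 + 3) = sqrt(40) = 2*sqrt(10) ≈ 6.3246)
1 - 139*J = 1 - 278*sqrt(10)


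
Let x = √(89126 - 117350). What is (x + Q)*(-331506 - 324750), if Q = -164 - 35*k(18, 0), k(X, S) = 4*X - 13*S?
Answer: 1761391104 - 110251008*I ≈ 1.7614e+9 - 1.1025e+8*I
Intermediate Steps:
k(X, S) = -13*S + 4*X
Q = -2684 (Q = -164 - 35*(-13*0 + 4*18) = -164 - 35*(0 + 72) = -164 - 35*72 = -164 - 2520 = -2684)
x = 168*I (x = √(-28224) = 168*I ≈ 168.0*I)
(x + Q)*(-331506 - 324750) = (168*I - 2684)*(-331506 - 324750) = (-2684 + 168*I)*(-656256) = 1761391104 - 110251008*I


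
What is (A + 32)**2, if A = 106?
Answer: 19044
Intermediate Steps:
(A + 32)**2 = (106 + 32)**2 = 138**2 = 19044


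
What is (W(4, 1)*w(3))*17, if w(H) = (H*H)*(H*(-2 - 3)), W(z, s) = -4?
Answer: 9180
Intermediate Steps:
w(H) = -5*H**3 (w(H) = H**2*(H*(-5)) = H**2*(-5*H) = -5*H**3)
(W(4, 1)*w(3))*17 = -(-20)*3**3*17 = -(-20)*27*17 = -4*(-135)*17 = 540*17 = 9180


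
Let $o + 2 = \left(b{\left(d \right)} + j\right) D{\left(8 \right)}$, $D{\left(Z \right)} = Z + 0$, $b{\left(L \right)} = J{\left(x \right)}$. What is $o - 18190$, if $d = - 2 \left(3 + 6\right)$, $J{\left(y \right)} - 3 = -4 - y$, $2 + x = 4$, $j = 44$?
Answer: $-17864$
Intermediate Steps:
$x = 2$ ($x = -2 + 4 = 2$)
$J{\left(y \right)} = -1 - y$ ($J{\left(y \right)} = 3 - \left(4 + y\right) = -1 - y$)
$d = -18$ ($d = \left(-2\right) 9 = -18$)
$b{\left(L \right)} = -3$ ($b{\left(L \right)} = -1 - 2 = -3$)
$D{\left(Z \right)} = Z$
$o = 326$ ($o = -2 + \left(-3 + 44\right) 8 = -2 + 41 \cdot 8 = -2 + 328 = 326$)
$o - 18190 = 326 - 18190 = -17864$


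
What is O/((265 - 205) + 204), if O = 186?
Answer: 31/44 ≈ 0.70455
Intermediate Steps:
O/((265 - 205) + 204) = 186/((265 - 205) + 204) = 186/(60 + 204) = 186/264 = 186*(1/264) = 31/44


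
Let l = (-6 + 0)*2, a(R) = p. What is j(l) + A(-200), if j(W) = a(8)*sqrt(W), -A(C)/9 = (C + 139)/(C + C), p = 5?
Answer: -549/400 + 10*I*sqrt(3) ≈ -1.3725 + 17.32*I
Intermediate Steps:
a(R) = 5
A(C) = -9*(139 + C)/(2*C) (A(C) = -9*(C + 139)/(C + C) = -9*(139 + C)/(2*C))
l = -12 (l = -6*2 = -12)
j(W) = 5*sqrt(W)
j(l) + A(-200) = 5*sqrt(-12) + (9/2)*(-139 - 1*(-200))/(-200) = 5*(2*I*sqrt(3)) + (9/2)*(-1/200)*(-139 + 200) = 10*I*sqrt(3) + (9/2)*(-1/200)*61 = 10*I*sqrt(3) - 549/400 = -549/400 + 10*I*sqrt(3)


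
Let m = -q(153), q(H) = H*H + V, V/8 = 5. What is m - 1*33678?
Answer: -57127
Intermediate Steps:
V = 40 (V = 8*5 = 40)
q(H) = 40 + H**2 (q(H) = H*H + 40 = H**2 + 40 = 40 + H**2)
m = -23449 (m = -(40 + 153**2) = -(40 + 23409) = -1*23449 = -23449)
m - 1*33678 = -23449 - 1*33678 = -23449 - 33678 = -57127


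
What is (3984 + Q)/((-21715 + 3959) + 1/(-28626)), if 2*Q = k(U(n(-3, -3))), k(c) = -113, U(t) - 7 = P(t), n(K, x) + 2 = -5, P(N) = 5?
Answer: -112428615/508283257 ≈ -0.22119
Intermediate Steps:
n(K, x) = -7 (n(K, x) = -2 - 5 = -7)
U(t) = 12 (U(t) = 7 + 5 = 12)
Q = -113/2 (Q = (½)*(-113) = -113/2 ≈ -56.500)
(3984 + Q)/((-21715 + 3959) + 1/(-28626)) = (3984 - 113/2)/((-21715 + 3959) + 1/(-28626)) = 7855/(2*(-17756 - 1/28626)) = 7855/(2*(-508283257/28626)) = (7855/2)*(-28626/508283257) = -112428615/508283257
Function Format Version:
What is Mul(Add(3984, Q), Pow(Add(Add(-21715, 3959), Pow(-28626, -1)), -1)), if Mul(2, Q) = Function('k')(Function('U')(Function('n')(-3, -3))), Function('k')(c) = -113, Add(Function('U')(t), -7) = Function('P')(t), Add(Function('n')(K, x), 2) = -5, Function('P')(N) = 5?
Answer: Rational(-112428615, 508283257) ≈ -0.22119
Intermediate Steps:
Function('n')(K, x) = -7 (Function('n')(K, x) = Add(-2, -5) = -7)
Function('U')(t) = 12 (Function('U')(t) = Add(7, 5) = 12)
Q = Rational(-113, 2) (Q = Mul(Rational(1, 2), -113) = Rational(-113, 2) ≈ -56.500)
Mul(Add(3984, Q), Pow(Add(Add(-21715, 3959), Pow(-28626, -1)), -1)) = Mul(Add(3984, Rational(-113, 2)), Pow(Add(Add(-21715, 3959), Pow(-28626, -1)), -1)) = Mul(Rational(7855, 2), Pow(Add(-17756, Rational(-1, 28626)), -1)) = Mul(Rational(7855, 2), Pow(Rational(-508283257, 28626), -1)) = Mul(Rational(7855, 2), Rational(-28626, 508283257)) = Rational(-112428615, 508283257)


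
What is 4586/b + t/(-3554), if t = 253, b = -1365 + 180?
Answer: -16598449/4211490 ≈ -3.9412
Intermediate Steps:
b = -1185
4586/b + t/(-3554) = 4586/(-1185) + 253/(-3554) = 4586*(-1/1185) + 253*(-1/3554) = -4586/1185 - 253/3554 = -16598449/4211490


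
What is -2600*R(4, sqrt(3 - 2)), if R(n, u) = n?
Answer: -10400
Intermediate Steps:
-2600*R(4, sqrt(3 - 2)) = -2600*4 = -10400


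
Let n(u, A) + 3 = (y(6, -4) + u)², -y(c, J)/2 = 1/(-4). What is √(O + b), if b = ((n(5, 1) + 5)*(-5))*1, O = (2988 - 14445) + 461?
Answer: I*√44629/2 ≈ 105.63*I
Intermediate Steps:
y(c, J) = ½ (y(c, J) = -2/(-4) = -2*(-¼) = ½)
n(u, A) = -3 + (½ + u)²
O = -10996 (O = -11457 + 461 = -10996)
b = -645/4 (b = (((-11/4 + 5 + 5²) + 5)*(-5))*1 = (((-11/4 + 5 + 25) + 5)*(-5))*1 = ((109/4 + 5)*(-5))*1 = ((129/4)*(-5))*1 = -645/4*1 = -645/4 ≈ -161.25)
√(O + b) = √(-10996 - 645/4) = √(-44629/4) = I*√44629/2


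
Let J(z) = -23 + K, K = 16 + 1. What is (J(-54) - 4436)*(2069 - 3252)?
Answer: 5254886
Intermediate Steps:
K = 17
J(z) = -6 (J(z) = -23 + 17 = -6)
(J(-54) - 4436)*(2069 - 3252) = (-6 - 4436)*(2069 - 3252) = -4442*(-1183) = 5254886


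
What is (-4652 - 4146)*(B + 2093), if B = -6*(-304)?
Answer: -34461766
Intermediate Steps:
B = 1824
(-4652 - 4146)*(B + 2093) = (-4652 - 4146)*(1824 + 2093) = -8798*3917 = -34461766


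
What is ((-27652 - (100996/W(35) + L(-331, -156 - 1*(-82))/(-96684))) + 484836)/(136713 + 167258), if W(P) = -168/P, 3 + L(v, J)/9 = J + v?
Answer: 23118343057/14694566082 ≈ 1.5733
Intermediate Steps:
L(v, J) = -27 + 9*J + 9*v (L(v, J) = -27 + 9*(J + v) = -27 + (9*J + 9*v) = -27 + 9*J + 9*v)
((-27652 - (100996/W(35) + L(-331, -156 - 1*(-82))/(-96684))) + 484836)/(136713 + 167258) = ((-27652 - (100996/((-168/35)) + (-27 + 9*(-156 - 1*(-82)) + 9*(-331))/(-96684))) + 484836)/(136713 + 167258) = ((-27652 - (100996/((-168*1/35)) + (-27 + 9*(-156 + 82) - 2979)*(-1/96684))) + 484836)/303971 = ((-27652 - (100996/(-24/5) + (-27 + 9*(-74) - 2979)*(-1/96684))) + 484836)*(1/303971) = ((-27652 - (100996*(-5/24) + (-27 - 666 - 2979)*(-1/96684))) + 484836)*(1/303971) = ((-27652 - (-126245/6 - 3672*(-1/96684))) + 484836)*(1/303971) = ((-27652 - (-126245/6 + 306/8057)) + 484836)*(1/303971) = ((-27652 - 1*(-1017154129/48342)) + 484836)*(1/303971) = ((-27652 + 1017154129/48342) + 484836)*(1/303971) = (-319598855/48342 + 484836)*(1/303971) = (23118343057/48342)*(1/303971) = 23118343057/14694566082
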